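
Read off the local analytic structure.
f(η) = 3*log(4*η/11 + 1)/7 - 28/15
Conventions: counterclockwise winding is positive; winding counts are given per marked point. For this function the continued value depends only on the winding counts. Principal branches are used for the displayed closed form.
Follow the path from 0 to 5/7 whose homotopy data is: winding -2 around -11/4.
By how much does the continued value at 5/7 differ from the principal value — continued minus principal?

The rational part is single-valued and drops out of the difference; each branch term changes only by its own monodromy.
(3/7)*log(1 - η/(-11/4)): each positive loop around -11/4 adds 2*pi*i to the log, so winding -2 contributes (3/7)*(-2)*2*pi*i = -(12/7)*pi*i.
Summing the contributions at η = 5/7 gives -(12/7)*pi*i.

Continued minus principal equals -(12/7)*pi*i.


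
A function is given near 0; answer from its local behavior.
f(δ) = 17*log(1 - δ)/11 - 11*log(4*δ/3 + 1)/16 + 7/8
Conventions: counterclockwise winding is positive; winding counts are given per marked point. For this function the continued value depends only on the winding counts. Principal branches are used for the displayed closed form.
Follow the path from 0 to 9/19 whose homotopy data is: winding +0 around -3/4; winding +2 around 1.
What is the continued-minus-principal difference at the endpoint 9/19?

The rational part is single-valued and drops out of the difference; each branch term changes only by its own monodromy.
(-11/16)*log(1 - δ/(-3/4)): winding 0 around -3/4, so this term returns to its principal value, contribution 0.
(17/11)*log(1 - δ/(1)): each positive loop around 1 adds 2*pi*i to the log, so winding +2 contributes (17/11)*(2)*2*pi*i = (68/11)*pi*i.
Summing the contributions at δ = 9/19 gives (68/11)*pi*i.

Continued minus principal equals (68/11)*pi*i.


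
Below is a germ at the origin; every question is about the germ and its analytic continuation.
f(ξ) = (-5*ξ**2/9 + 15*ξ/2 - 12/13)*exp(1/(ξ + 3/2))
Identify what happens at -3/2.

The exponent 1/(ξ - (-3/2)) has a pole at -3/2, so exp(1/(ξ - (-3/2))) takes every nonzero value near it: an essential singularity (not a pole of any order).

The point is an essential singularity.


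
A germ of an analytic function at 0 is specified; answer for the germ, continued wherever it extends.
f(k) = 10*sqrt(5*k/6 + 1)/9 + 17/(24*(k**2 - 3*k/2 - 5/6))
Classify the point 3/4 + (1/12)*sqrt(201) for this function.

The denominator factor k**2 - 3*k/2 - 5/6 vanishes at 3/4 + (1/12)*sqrt(201) and appears to the power 1; the numerator there equals 17/24, nonzero, and no other factor vanishes.
The branch terms are analytic at this point.
Hence a pole whose order is the multiplicity, 1.

The point is a pole of order 1.


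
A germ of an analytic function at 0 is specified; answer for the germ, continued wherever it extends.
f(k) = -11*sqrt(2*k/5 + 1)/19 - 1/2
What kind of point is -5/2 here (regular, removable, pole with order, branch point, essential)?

The term (-11/19)*sqrt(1 - k/(-5/2)) has argument 1 - -5/2/(-5/2) = 0 at -5/2: a square-root (algebraic, two-sheeted) branch point; the remaining terms are analytic or single-valued there.

The point is an algebraic (square-root) branch point.


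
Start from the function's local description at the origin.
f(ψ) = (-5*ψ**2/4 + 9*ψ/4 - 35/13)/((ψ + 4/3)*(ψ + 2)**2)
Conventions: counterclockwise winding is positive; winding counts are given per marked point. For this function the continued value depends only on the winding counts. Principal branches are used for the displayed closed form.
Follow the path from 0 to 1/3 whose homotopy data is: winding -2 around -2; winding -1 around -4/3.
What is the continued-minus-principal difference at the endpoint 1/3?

Continued minus principal equals 0.

The function is rational, hence single-valued: continuing it around any pole returns the same value, so the difference is 0.


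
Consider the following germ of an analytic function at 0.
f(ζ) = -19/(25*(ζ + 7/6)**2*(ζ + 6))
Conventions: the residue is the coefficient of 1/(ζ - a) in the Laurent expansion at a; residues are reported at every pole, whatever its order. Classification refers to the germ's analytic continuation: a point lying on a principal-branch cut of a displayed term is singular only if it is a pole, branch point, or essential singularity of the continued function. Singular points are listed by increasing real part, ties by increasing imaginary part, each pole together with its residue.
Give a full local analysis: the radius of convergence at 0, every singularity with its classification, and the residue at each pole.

Denominator factor (ζ + 6): pole of order 1 at -6, modulus 6.
Denominator factor (ζ + 7/6)^2: pole of order 2 at -7/6, modulus 7/6.
The radius of convergence is the smallest modulus among the singular points: 7/6.
At the order-1 pole -6 set g(ζ) = (ζ - (-6))*f(ζ) = -19/(25*(ζ + 7/6)**2).
Simple pole: residue = g(a) at a = -6, which is -684/21025.
At the order-2 pole -7/6 set g(ζ) = (ζ - (-7/6))^2*f(ζ) = -19/(25*(ζ + 6)).
Order-2 pole: residue = g'(a); g'(-7/6) = 684/21025, so the residue is 684/21025.
List the singular points by increasing real part (a conjugate pair: the negative imaginary part first).

Radius of convergence at 0: 7/6.
At -6: a pole of order 1; residue -684/21025.
At -7/6: a pole of order 2; residue 684/21025.


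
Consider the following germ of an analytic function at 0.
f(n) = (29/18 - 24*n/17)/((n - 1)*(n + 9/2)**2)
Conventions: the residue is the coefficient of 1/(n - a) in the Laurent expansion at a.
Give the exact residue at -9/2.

The residue is -122/18513.

At the order-2 pole -9/2 set g(n) = (n - (-9/2))^2*f(n) = (29/18 - 24*n/17)/(n - 1).
Order-2 pole: residue = g'(a); g'(-9/2) = -122/18513, so the residue is -122/18513.


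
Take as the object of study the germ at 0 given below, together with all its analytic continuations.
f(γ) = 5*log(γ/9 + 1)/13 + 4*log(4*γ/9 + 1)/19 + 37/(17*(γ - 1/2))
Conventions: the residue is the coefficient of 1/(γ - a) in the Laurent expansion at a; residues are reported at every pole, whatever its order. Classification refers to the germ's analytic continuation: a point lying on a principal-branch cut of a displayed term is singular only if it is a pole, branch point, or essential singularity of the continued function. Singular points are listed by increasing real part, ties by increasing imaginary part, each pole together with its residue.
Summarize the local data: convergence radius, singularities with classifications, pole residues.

Denominator factor (γ - 1/2): pole of order 1 at 1/2, modulus 1/2.
Branch term (5/13)*log(1 - γ/(-9)): its argument vanishes at γ = -9, a logarithmic branch point, modulus 9.
Branch term (4/19)*log(1 - γ/(-9/4)): its argument vanishes at γ = -9/4, a logarithmic branch point, modulus 9/4.
The radius of convergence is the smallest modulus among the singular points: 1/2.
The branch terms are analytic at 1/2 and contribute nothing to the residue; only the rational part matters.
At the order-1 pole 1/2 set g(γ) = (γ - (1/2))*(rational part) = 37/17.
Simple pole: residue = g(a) at a = 1/2, which is 37/17.
List the singular points by increasing real part (a conjugate pair: the negative imaginary part first).

Radius of convergence at 0: 1/2.
At -9: a logarithmic branch point.
At -9/4: a logarithmic branch point.
At 1/2: a pole of order 1; residue 37/17.


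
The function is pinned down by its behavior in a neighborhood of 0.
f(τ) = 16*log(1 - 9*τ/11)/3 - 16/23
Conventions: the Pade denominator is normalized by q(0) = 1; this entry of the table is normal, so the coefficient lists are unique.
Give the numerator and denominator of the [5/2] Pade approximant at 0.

Taylor coefficients needed (expand at 0): a_0 = -16/23, a_1 = -48/11, a_2 = -216/121, a_3 = -1296/1331, a_4 = -8748/14641, a_5 = -314928/805255, a_6 = -472392/1771561, a_7 = -25509168/136410197.
Write the denominator as Q(τ) = 1 + q1*τ + q2*τ^2. Requiring Q*f - P = O(τ^8) with deg P <= 5 kills the coefficients of τ^6..τ^7 in Q*f:
  τ^6: a_6 + q1*a_5 + q2*a_4 = 0, i.e. -472392/1771561 + (-314928/805255)*q1 + (-8748/14641)*q2 = 0.
  τ^7: a_7 + q1*a_6 + q2*a_5 = 0, i.e. -25509168/136410197 + (-472392/1771561)*q1 + (-314928/805255)*q2 = 0.
Solving this linear system: q1 = -90/77, q2 = 270/847.
The numerator is Q*f truncated at degree 5: P0 = a_0 = -16/23; P1 = a_1 + q1*a_0 = -6288/1771; P2 = a_2 + q1*a_1 + q2*a_0 = 60264/19481; P3 = a_3 + q1*a_2 + q2*a_1 = -2592/9317; P4 = a_4 + q1*a_3 + q2*a_2 = -2916/102487; P5 = a_5 + q1*a_4 + q2*a_3 = -17496/5636785.

The Pade approximant has numerator coefficients [-16/23, -6288/1771, 60264/19481, -2592/9317, -2916/102487, -17496/5636785]; denominator coefficients [1, -90/77, 270/847].


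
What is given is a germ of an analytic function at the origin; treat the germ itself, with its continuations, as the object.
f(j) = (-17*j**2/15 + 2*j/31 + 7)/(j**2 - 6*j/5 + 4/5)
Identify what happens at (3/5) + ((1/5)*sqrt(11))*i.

The point is a pole of order 1.

The denominator factor j**2 - 6*j/5 + 4/5 vanishes at (3/5) + ((1/5)*sqrt(11))*i and appears to the power 1; the numerator there equals (82879/11625) - ((1004/3875)*sqrt(11))*i, nonzero, and no other factor vanishes.
Hence a pole whose order is the multiplicity, 1.


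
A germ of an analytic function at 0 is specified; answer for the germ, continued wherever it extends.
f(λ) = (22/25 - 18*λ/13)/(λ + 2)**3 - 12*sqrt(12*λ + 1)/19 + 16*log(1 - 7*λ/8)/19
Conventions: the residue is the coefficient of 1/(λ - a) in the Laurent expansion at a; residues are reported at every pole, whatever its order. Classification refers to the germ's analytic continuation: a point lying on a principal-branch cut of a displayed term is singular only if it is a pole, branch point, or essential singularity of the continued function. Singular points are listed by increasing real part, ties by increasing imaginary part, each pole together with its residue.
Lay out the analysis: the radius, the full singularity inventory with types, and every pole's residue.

Radius of convergence at 0: 1/12.
At -2: a pole of order 3; residue 0.
At -1/12: an algebraic (square-root) branch point.
At 8/7: a logarithmic branch point.

Denominator factor (λ + 2)^3: pole of order 3 at -2, modulus 2.
Branch term (16/19)*log(1 - λ/(8/7)): its argument vanishes at λ = 8/7, a logarithmic branch point, modulus 8/7.
Branch term (-12/19)*sqrt(1 - λ/(-1/12)): its argument vanishes at λ = -1/12, a square-root branch point, modulus 1/12.
The radius of convergence is the smallest modulus among the singular points: 1/12.
The branch terms are analytic at -2 and contribute nothing to the residue; only the rational part matters.
At the order-3 pole -2 set g(λ) = (λ - (-2))^3*(rational part) = 22/25 - 18*λ/13.
Order-3 pole: residue = g''(a)/2; g''(-2) = 0, so the residue is 0.
List the singular points by increasing real part (a conjugate pair: the negative imaginary part first).


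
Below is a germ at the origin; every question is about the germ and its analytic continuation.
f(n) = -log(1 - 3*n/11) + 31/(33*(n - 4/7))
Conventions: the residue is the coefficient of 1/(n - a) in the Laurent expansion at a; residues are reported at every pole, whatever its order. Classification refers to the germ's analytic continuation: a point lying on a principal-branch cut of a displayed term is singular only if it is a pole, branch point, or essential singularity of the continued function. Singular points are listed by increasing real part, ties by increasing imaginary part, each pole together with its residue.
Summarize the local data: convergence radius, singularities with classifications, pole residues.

Radius of convergence at 0: 4/7.
At 4/7: a pole of order 1; residue 31/33.
At 11/3: a logarithmic branch point.

Denominator factor (n - 4/7): pole of order 1 at 4/7, modulus 4/7.
Branch term (-1)*log(1 - n/(11/3)): its argument vanishes at n = 11/3, a logarithmic branch point, modulus 11/3.
The radius of convergence is the smallest modulus among the singular points: 4/7.
The branch term is analytic at 4/7 and contributes nothing to the residue; only the rational part matters.
At the order-1 pole 4/7 set g(n) = (n - (4/7))*(rational part) = 31/33.
Simple pole: residue = g(a) at a = 4/7, which is 31/33.
List the singular points by increasing real part (a conjugate pair: the negative imaginary part first).


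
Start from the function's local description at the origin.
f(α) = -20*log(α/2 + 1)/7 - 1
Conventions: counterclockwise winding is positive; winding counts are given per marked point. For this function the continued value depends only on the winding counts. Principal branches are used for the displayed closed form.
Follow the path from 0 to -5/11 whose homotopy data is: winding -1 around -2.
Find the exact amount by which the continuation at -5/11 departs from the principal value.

Continued minus principal equals (40/7)*pi*i.

The rational part is single-valued and drops out of the difference; each branch term changes only by its own monodromy.
(-20/7)*log(1 - α/(-2)): each positive loop around -2 adds 2*pi*i to the log, so winding -1 contributes (-20/7)*(-1)*2*pi*i = (40/7)*pi*i.
Summing the contributions at α = -5/11 gives (40/7)*pi*i.


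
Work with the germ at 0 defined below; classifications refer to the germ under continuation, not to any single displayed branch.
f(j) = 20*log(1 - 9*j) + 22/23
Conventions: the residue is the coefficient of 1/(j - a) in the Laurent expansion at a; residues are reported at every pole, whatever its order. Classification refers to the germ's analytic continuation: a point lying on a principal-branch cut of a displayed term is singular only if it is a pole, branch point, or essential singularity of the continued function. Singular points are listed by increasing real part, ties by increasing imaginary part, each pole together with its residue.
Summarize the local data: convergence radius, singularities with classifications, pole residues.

Branch term (20)*log(1 - j/(1/9)): its argument vanishes at j = 1/9, a logarithmic branch point, modulus 1/9.
The radius of convergence is the smallest modulus among the singular points: 1/9.

Radius of convergence at 0: 1/9.
At 1/9: a logarithmic branch point.


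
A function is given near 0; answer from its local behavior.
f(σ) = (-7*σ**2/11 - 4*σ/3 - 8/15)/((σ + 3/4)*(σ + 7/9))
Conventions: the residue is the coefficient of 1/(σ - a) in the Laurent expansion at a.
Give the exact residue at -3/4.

The residue is 861/220.

At the order-1 pole -3/4 set g(σ) = (σ - (-3/4))*f(σ) = (-7*σ**2/11 - 4*σ/3 - 8/15)/(σ + 7/9).
Simple pole: residue = g(a) at a = -3/4, which is 861/220.


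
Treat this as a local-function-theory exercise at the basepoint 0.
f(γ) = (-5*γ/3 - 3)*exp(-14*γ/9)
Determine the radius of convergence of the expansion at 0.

The radius of convergence is infinite.

The factor exp(-14*γ/9) is entire and contributes no finite singular point.
The polynomial part has no poles.
No finite singular points: the Taylor series at 0 converges everywhere.


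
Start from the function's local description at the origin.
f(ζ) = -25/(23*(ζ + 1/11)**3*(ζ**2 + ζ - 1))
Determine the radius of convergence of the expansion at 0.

The radius of convergence is 1/11.

Denominator factor (ζ**2 + ζ - 1): discriminant 5, real irrational roots -1/2 + (1/2)*sqrt(5) and -1/2 - (1/2)*sqrt(5); poles of order 1, moduli -1/2 + (1/2)*sqrt(5) and 1/2 + (1/2)*sqrt(5).
Denominator factor (ζ + 1/11)^3: pole of order 3 at -1/11, modulus 1/11.
The radius of convergence is the smallest modulus among the singular points: 1/11.


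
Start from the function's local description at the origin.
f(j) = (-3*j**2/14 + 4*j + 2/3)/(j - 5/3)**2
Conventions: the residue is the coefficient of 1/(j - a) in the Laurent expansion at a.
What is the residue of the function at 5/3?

The residue is 23/7.

At the order-2 pole 5/3 set g(j) = (j - (5/3))^2*f(j) = -3*j**2/14 + 4*j + 2/3.
Order-2 pole: residue = g'(a); g'(5/3) = 23/7, so the residue is 23/7.


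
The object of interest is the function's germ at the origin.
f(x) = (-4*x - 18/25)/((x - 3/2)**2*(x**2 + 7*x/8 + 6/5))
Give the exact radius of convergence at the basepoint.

The radius of convergence is (1/5)*sqrt(30).

Denominator factor (x - 3/2)^2: pole of order 2 at 3/2, modulus 3/2.
Denominator factor (x**2 + 7*x/8 + 6/5): discriminant -1291/320, complex-conjugate roots (-7/16) + ((1/80)*sqrt(6455))*i and (-7/16) - ((1/80)*sqrt(6455))*i; poles of order 1, moduli (1/5)*sqrt(30) and (1/5)*sqrt(30).
The radius of convergence is the smallest modulus among the singular points: (1/5)*sqrt(30).


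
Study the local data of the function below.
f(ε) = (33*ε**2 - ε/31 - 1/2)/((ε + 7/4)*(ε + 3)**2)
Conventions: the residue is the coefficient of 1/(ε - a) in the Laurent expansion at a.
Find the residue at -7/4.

At the order-1 pole -7/4 set g(ε) = (ε - (-7/4))*f(ε) = (33*ε**2 - ε/31 - 1/2)/(ε + 3)**2.
Simple pole: residue = g(a) at a = -7/4, which is 49907/775.

The residue is 49907/775.


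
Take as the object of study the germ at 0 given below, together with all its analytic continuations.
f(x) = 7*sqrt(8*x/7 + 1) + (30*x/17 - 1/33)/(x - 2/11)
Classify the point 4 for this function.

The point is a regular point.

Denominator factors: x - 2/11 = 42/11 at x = 4 — none vanishes.
Branch term sqrt(1 - x/(-7/8)): argument at 4 is 39/7, nonzero, so 4 is not its branch point (a point on a principal cut is still regular for the continued germ).
So the germ continues analytically to 4.


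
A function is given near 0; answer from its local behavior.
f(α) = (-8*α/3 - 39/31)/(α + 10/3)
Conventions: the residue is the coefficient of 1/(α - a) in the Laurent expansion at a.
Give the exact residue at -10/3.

At the order-1 pole -10/3 set g(α) = (α - (-10/3))*f(α) = -8*α/3 - 39/31.
Simple pole: residue = g(a) at a = -10/3, which is 2129/279.

The residue is 2129/279.


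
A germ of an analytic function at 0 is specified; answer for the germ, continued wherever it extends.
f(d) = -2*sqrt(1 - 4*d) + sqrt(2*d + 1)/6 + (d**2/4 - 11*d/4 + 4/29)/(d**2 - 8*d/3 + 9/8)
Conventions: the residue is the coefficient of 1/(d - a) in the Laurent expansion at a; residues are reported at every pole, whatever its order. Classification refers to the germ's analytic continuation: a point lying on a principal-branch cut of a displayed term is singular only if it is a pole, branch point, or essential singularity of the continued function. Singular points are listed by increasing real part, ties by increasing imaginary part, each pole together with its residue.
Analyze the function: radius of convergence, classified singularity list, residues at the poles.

Denominator factor (d**2 - 8*d/3 + 9/8): discriminant 47/18, real irrational roots 4/3 + (1/12)*sqrt(94) and 4/3 - (1/12)*sqrt(94); poles of order 1, moduli 4/3 + (1/12)*sqrt(94) and 4/3 - (1/12)*sqrt(94).
Branch term (1/6)*sqrt(1 - d/(-1/2)): its argument vanishes at d = -1/2, a square-root branch point, modulus 1/2.
Branch term (-2)*sqrt(1 - d/(1/4)): its argument vanishes at d = 1/4, a square-root branch point, modulus 1/4.
The radius of convergence is the smallest modulus among the singular points: 1/4.
The branch terms are analytic at 4/3 - (1/12)*sqrt(94) and contribute nothing to the residue; only the rational part matters.
The factor d**2 - 8*d/3 + 9/8 splits as (d - a)(d - a') with a = 4/3 - (1/12)*sqrt(94), a' = 4/3 + (1/12)*sqrt(94). At the order-1 pole a set g(d) = (d - a)*(rational part) = [d**2/4 - 11*d/4 + 4/29] / (d - a').
Simple pole: residue = g(a) at a = 4/3 - (1/12)*sqrt(94), which is -25/24 + (24397/130848)*sqrt(94).
The branch terms are analytic at 4/3 + (1/12)*sqrt(94) and contribute nothing to the residue; only the rational part matters.
The factor d**2 - 8*d/3 + 9/8 splits as (d - a)(d - a') with a = 4/3 + (1/12)*sqrt(94), a' = 4/3 - (1/12)*sqrt(94). At the order-1 pole a set g(d) = (d - a)*(rational part) = [d**2/4 - 11*d/4 + 4/29] / (d - a').
Simple pole: residue = g(a) at a = 4/3 + (1/12)*sqrt(94), which is -25/24 - (24397/130848)*sqrt(94).
List the singular points by increasing real part (a conjugate pair: the negative imaginary part first).

Radius of convergence at 0: 1/4.
At -1/2: an algebraic (square-root) branch point.
At 1/4: an algebraic (square-root) branch point.
At 4/3 - (1/12)*sqrt(94): a pole of order 1; residue -25/24 + (24397/130848)*sqrt(94).
At 4/3 + (1/12)*sqrt(94): a pole of order 1; residue -25/24 - (24397/130848)*sqrt(94).


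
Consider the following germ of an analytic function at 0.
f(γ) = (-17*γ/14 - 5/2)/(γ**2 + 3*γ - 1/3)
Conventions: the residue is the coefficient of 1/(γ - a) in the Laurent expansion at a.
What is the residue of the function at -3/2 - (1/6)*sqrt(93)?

The residue is -17/28 + (19/868)*sqrt(93).

The factor γ**2 + 3*γ - 1/3 splits as (γ - a)(γ - a') with a = -3/2 - (1/6)*sqrt(93), a' = -3/2 + (1/6)*sqrt(93). At the order-1 pole a set g(γ) = (γ - a)*f(γ) = [-17*γ/14 - 5/2] / (γ - a').
Simple pole: residue = g(a) at a = -3/2 - (1/6)*sqrt(93), which is -17/28 + (19/868)*sqrt(93).


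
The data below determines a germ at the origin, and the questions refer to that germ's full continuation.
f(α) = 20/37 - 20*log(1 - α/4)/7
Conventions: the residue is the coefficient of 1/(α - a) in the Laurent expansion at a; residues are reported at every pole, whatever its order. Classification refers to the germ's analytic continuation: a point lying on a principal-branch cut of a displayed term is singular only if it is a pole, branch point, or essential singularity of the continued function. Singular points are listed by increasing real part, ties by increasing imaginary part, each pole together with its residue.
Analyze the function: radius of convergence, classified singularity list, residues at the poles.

Radius of convergence at 0: 4.
At 4: a logarithmic branch point.

Branch term (-20/7)*log(1 - α/(4)): its argument vanishes at α = 4, a logarithmic branch point, modulus 4.
The radius of convergence is the smallest modulus among the singular points: 4.


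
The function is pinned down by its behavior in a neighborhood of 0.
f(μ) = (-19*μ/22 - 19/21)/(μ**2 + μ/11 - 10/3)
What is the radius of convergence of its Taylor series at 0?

The radius of convergence is -1/22 + (1/66)*sqrt(14529).

Denominator factor (μ**2 + μ/11 - 10/3): discriminant 4843/363, real irrational roots -1/22 + (1/66)*sqrt(14529) and -1/22 - (1/66)*sqrt(14529); poles of order 1, moduli -1/22 + (1/66)*sqrt(14529) and 1/22 + (1/66)*sqrt(14529).
The radius of convergence is the smallest modulus among the singular points: -1/22 + (1/66)*sqrt(14529).


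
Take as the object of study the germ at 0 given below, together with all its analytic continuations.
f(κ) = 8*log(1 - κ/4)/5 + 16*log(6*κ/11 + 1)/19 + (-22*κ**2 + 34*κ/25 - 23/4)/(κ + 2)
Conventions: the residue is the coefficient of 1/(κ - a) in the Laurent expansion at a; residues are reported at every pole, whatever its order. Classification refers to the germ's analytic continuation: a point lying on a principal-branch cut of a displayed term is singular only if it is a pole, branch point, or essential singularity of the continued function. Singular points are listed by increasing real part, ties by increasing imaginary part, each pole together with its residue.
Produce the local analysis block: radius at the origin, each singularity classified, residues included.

Radius of convergence at 0: 11/6.
At -2: a pole of order 1; residue -9647/100.
At -11/6: a logarithmic branch point.
At 4: a logarithmic branch point.

Denominator factor (κ + 2): pole of order 1 at -2, modulus 2.
Branch term (8/5)*log(1 - κ/(4)): its argument vanishes at κ = 4, a logarithmic branch point, modulus 4.
Branch term (16/19)*log(1 - κ/(-11/6)): its argument vanishes at κ = -11/6, a logarithmic branch point, modulus 11/6.
The radius of convergence is the smallest modulus among the singular points: 11/6.
The branch terms are analytic at -2 and contribute nothing to the residue; only the rational part matters.
At the order-1 pole -2 set g(κ) = (κ - (-2))*(rational part) = -22*κ**2 + 34*κ/25 - 23/4.
Simple pole: residue = g(a) at a = -2, which is -9647/100.
List the singular points by increasing real part (a conjugate pair: the negative imaginary part first).


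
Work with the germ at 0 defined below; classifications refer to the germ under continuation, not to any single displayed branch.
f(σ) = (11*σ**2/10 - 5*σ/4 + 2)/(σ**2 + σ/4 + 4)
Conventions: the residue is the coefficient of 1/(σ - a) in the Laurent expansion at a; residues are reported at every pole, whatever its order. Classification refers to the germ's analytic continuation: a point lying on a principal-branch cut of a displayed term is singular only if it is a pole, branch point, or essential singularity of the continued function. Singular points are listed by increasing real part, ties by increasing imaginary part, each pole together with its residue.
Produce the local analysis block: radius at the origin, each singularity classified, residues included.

Radius of convergence at 0: 2.
At (-1/8) - ((1/8)*sqrt(255))*i: a pole of order 1; residue (-61/80) - ((707/20400)*sqrt(255))*i.
At (-1/8) + ((1/8)*sqrt(255))*i: a pole of order 1; residue (-61/80) + ((707/20400)*sqrt(255))*i.

Denominator factor (σ**2 + σ/4 + 4): discriminant -255/16, complex-conjugate roots (-1/8) + ((1/8)*sqrt(255))*i and (-1/8) - ((1/8)*sqrt(255))*i; poles of order 1, moduli 2 and 2.
The radius of convergence is the smallest modulus among the singular points: 2.
The factor σ**2 + σ/4 + 4 splits as (σ - a)(σ - a') with a = (-1/8) - ((1/8)*sqrt(255))*i, a' = (-1/8) + ((1/8)*sqrt(255))*i. At the order-1 pole a set g(σ) = (σ - a)*f(σ) = [11*σ**2/10 - 5*σ/4 + 2] / (σ - a').
Simple pole: residue = g(a) at a = (-1/8) - ((1/8)*sqrt(255))*i, which is (-61/80) - ((707/20400)*sqrt(255))*i.
The factor σ**2 + σ/4 + 4 splits as (σ - a)(σ - a') with a = (-1/8) + ((1/8)*sqrt(255))*i, a' = (-1/8) - ((1/8)*sqrt(255))*i. At the order-1 pole a set g(σ) = (σ - a)*f(σ) = [11*σ**2/10 - 5*σ/4 + 2] / (σ - a').
Simple pole: residue = g(a) at a = (-1/8) + ((1/8)*sqrt(255))*i, which is (-61/80) + ((707/20400)*sqrt(255))*i.
List the singular points by increasing real part (a conjugate pair: the negative imaginary part first).


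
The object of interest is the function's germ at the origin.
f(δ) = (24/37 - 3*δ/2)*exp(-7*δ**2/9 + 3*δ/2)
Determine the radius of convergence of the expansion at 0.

The factor exp(-7*δ**2/9 + 3*δ/2) is entire and contributes no finite singular point.
The polynomial part has no poles.
No finite singular points: the Taylor series at 0 converges everywhere.

The radius of convergence is infinite.


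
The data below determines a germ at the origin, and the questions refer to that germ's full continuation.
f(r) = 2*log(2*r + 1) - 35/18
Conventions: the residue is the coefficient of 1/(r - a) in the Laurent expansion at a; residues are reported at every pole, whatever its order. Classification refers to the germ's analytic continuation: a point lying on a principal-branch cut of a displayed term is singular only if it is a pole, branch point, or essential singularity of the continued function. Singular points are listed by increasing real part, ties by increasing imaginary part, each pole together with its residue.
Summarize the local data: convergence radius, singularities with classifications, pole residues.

Radius of convergence at 0: 1/2.
At -1/2: a logarithmic branch point.

Branch term (2)*log(1 - r/(-1/2)): its argument vanishes at r = -1/2, a logarithmic branch point, modulus 1/2.
The radius of convergence is the smallest modulus among the singular points: 1/2.


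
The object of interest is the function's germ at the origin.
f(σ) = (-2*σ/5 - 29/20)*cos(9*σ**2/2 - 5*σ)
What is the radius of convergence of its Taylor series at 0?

The radius of convergence is infinite.

The factor cos(9*σ**2/2 - 5*σ) is entire and contributes no finite singular point.
The polynomial part has no poles.
No finite singular points: the Taylor series at 0 converges everywhere.


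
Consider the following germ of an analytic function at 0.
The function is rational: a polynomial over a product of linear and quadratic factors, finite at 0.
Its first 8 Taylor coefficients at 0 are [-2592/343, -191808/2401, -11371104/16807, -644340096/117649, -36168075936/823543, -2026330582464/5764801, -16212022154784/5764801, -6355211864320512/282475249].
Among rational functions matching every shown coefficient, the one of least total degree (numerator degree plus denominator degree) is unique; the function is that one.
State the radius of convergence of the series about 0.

The radius of convergence is 1/8.

No rational of total degree below 3 reproduces all 8 coefficients; solving the [0/3] Pade equations on them gives f(n) = 4/(7*(n - 7/9)**2*(n - 1/8)), whose expansion matches every shown term.
Denominator factor (n - 7/9)^2: pole of order 2 at 7/9, modulus 7/9.
Denominator factor (n - 1/8): pole of order 1 at 1/8, modulus 1/8.
The radius of convergence is the smallest modulus among the singular points: 1/8.


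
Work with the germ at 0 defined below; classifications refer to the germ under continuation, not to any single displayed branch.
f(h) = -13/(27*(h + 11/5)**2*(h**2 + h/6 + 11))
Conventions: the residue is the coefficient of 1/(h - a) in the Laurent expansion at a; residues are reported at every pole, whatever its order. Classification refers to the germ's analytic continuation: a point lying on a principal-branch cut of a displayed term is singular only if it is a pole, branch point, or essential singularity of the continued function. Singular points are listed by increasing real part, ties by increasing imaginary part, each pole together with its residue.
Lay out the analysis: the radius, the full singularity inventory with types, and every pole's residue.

Radius of convergence at 0: 11/5.
At -11/5: a pole of order 2; residue -412750/48483369.
At (-1/12) - ((1/12)*sqrt(1583))*i: a pole of order 1; residue (206375/48483369) + ((3809975/76749173127)*sqrt(1583))*i.
At (-1/12) + ((1/12)*sqrt(1583))*i: a pole of order 1; residue (206375/48483369) - ((3809975/76749173127)*sqrt(1583))*i.

Denominator factor (h**2 + h/6 + 11): discriminant -1583/36, complex-conjugate roots (-1/12) + ((1/12)*sqrt(1583))*i and (-1/12) - ((1/12)*sqrt(1583))*i; poles of order 1, moduli sqrt(11) and sqrt(11).
Denominator factor (h + 11/5)^2: pole of order 2 at -11/5, modulus 11/5.
The radius of convergence is the smallest modulus among the singular points: 11/5.
At the order-2 pole -11/5 set g(h) = (h - (-11/5))^2*f(h) = -13/(27*(h**2 + h/6 + 11)).
Order-2 pole: residue = g'(a); g'(-11/5) = -412750/48483369, so the residue is -412750/48483369.
The factor h**2 + h/6 + 11 splits as (h - a)(h - a') with a = (-1/12) - ((1/12)*sqrt(1583))*i, a' = (-1/12) + ((1/12)*sqrt(1583))*i. At the order-1 pole a set g(h) = (h - a)*f(h) = [-13/(27*(h + 11/5)**2)] / (h - a').
Simple pole: residue = g(a) at a = (-1/12) - ((1/12)*sqrt(1583))*i, which is (206375/48483369) + ((3809975/76749173127)*sqrt(1583))*i.
The factor h**2 + h/6 + 11 splits as (h - a)(h - a') with a = (-1/12) + ((1/12)*sqrt(1583))*i, a' = (-1/12) - ((1/12)*sqrt(1583))*i. At the order-1 pole a set g(h) = (h - a)*f(h) = [-13/(27*(h + 11/5)**2)] / (h - a').
Simple pole: residue = g(a) at a = (-1/12) + ((1/12)*sqrt(1583))*i, which is (206375/48483369) - ((3809975/76749173127)*sqrt(1583))*i.
List the singular points by increasing real part (a conjugate pair: the negative imaginary part first).


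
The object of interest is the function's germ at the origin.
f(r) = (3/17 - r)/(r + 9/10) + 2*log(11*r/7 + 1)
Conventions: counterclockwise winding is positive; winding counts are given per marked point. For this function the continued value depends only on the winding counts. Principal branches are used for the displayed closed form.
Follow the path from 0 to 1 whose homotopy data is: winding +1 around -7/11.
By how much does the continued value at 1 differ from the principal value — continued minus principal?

Continued minus principal equals (4)*pi*i.

The rational part is single-valued and drops out of the difference; each branch term changes only by its own monodromy.
(2)*log(1 - r/(-7/11)): each positive loop around -7/11 adds 2*pi*i to the log, so winding +1 contributes (2)*(1)*2*pi*i = (4)*pi*i.
Summing the contributions at r = 1 gives (4)*pi*i.


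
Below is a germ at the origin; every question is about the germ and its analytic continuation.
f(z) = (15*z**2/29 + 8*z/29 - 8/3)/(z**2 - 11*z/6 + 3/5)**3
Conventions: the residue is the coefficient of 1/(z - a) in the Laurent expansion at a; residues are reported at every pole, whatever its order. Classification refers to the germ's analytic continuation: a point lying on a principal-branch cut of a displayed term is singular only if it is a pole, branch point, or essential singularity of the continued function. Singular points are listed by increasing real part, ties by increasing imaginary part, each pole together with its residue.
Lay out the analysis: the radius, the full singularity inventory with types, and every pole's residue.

Radius of convergence at 0: 11/12 - (1/60)*sqrt(865).
At 11/12 - (1/60)*sqrt(865): a pole of order 3; residue (68347800/150153793)*sqrt(865).
At 11/12 + (1/60)*sqrt(865): a pole of order 3; residue -(68347800/150153793)*sqrt(865).


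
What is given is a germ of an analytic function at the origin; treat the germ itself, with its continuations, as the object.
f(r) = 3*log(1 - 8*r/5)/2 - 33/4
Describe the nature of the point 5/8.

The term (3/2)*log(1 - r/(5/8)) has argument 1 - 5/8/(5/8) = 0 at 5/8: a logarithmic (infinitely-sheeted) branch point; the remaining terms are analytic or single-valued there.

The point is a logarithmic branch point.


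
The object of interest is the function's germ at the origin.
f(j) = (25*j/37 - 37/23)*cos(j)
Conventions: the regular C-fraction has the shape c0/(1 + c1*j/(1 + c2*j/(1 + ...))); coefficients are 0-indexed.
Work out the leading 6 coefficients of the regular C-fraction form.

Taylor coefficients (expand at 0): a_0 = -37/23, a_1 = 25/37, a_2 = 37/46, a_3 = -25/74, a_4 = -37/552, a_5 = 25/888.
c0 = a_0 = -37/23. Peel one level at a time: if S = 1 + c*j/S' with S'(0) = 1, then c is the j-coefficient of S and S' = c*j/(S - 1).
S_1 = c0/f = 1 + (575/1369)*j + (2535411/3748322)*j^2 + ...; c1 = 575/1369.
S_2 = c1*j/(S_1 - 1) = 1 + (-2535411/1574350)*j + (2535411/1322500)*j^2 + ...; c2 = -2535411/1574350.
S_3 = c2*j/(S_2 - 1) = 1 + (1369/1150)*j + (-9370805/30424932)*j^2 + ...; c3 = 1369/1150.
S_4 = c3*j/(S_3 - 1) = 1 + (3935875/15212466)*j + (-9656995840625/231419121801156)*j^2 + ...; c4 = 3935875/15212466.
S_5 = c4*j/(S_4 - 1) = 1 + (3358955075/20825865954)*j + ...; c5 = 3358955075/20825865954.

The regular C-fraction coefficients are [-37/23, 575/1369, -2535411/1574350, 1369/1150, 3935875/15212466, 3358955075/20825865954].


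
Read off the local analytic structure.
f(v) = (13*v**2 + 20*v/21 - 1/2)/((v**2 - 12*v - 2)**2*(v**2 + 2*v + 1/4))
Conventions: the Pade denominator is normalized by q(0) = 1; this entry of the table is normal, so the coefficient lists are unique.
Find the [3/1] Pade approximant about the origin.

Taylor coefficients needed (expand at 0): a_0 = -1/2, a_1 = 230/21, a_2 = -5819/42, a_3 = 30521/21, a_4 = -775277/56.
Write the denominator as Q(v) = 1 + q1*v. Requiring Q*f - P = O(v^5) with deg P <= 3 kills the coefficients of v^4..v^4 in Q*f:
  v^4: a_4 + q1*a_3 = 0, i.e. -775277/56 + (30521/21)*q1 = 0.
Solving this linear system: q1 = 2325831/244168.
The numerator is Q*f truncated at degree 3: P0 = a_0 = -1/2; P1 = a_1 + q1*a_0 = 63474829/10255056; P2 = a_2 + q1*a_1 = -3814471/111468; P3 = a_3 + q1*a_2 = 59586629/445872.

The Pade approximant has numerator coefficients [-1/2, 63474829/10255056, -3814471/111468, 59586629/445872]; denominator coefficients [1, 2325831/244168].


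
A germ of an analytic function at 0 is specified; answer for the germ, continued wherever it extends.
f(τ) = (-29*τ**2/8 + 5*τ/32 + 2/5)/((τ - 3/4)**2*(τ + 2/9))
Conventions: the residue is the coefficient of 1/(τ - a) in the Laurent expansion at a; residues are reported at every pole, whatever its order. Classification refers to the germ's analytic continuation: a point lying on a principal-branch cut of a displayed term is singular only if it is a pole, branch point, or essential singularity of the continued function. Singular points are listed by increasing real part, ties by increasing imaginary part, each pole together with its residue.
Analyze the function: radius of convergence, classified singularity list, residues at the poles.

Denominator factor (τ - 3/4)^2: pole of order 2 at 3/4, modulus 3/4.
Denominator factor (τ + 2/9): pole of order 1 at -2/9, modulus 2/9.
The radius of convergence is the smallest modulus among the singular points: 2/9.
At the order-1 pole -2/9 set g(τ) = (τ - (-2/9))*f(τ) = (-29*τ**2/8 + 5*τ/32 + 2/5)/(τ - 3/4)**2.
Simple pole: residue = g(a) at a = -2/9, which is 1207/6125.
At the order-2 pole 3/4 set g(τ) = (τ - (3/4))^2*f(τ) = (-29*τ**2/8 + 5*τ/32 + 2/5)/(τ + 2/9).
Order-2 pole: residue = g'(a); g'(3/4) = -187281/49000, so the residue is -187281/49000.
List the singular points by increasing real part (a conjugate pair: the negative imaginary part first).

Radius of convergence at 0: 2/9.
At -2/9: a pole of order 1; residue 1207/6125.
At 3/4: a pole of order 2; residue -187281/49000.


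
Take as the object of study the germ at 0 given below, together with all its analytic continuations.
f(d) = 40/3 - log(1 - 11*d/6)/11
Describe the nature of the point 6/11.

The term (-1/11)*log(1 - d/(6/11)) has argument 1 - 6/11/(6/11) = 0 at 6/11: a logarithmic (infinitely-sheeted) branch point; the remaining terms are analytic or single-valued there.

The point is a logarithmic branch point.


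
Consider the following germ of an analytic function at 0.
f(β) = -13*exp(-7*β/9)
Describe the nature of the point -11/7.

The point is a regular point.

There is no denominator, hence no pole anywhere.
The factor exp(-7*β/9) is entire.
So the germ continues analytically to -11/7.


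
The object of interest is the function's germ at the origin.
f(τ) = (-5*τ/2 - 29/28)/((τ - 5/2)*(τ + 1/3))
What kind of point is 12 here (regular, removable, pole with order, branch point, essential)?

The point is a regular point.

Denominator factors: τ + 1/3 = 37/3 at τ = 12; τ - 5/2 = 19/2 at τ = 12 — none vanishes.
So the germ continues analytically to 12.


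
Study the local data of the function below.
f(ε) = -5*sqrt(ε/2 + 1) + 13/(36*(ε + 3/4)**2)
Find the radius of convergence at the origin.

The radius of convergence is 3/4.

Denominator factor (ε + 3/4)^2: pole of order 2 at -3/4, modulus 3/4.
Branch term (-5)*sqrt(1 - ε/(-2)): its argument vanishes at ε = -2, a square-root branch point, modulus 2.
The radius of convergence is the smallest modulus among the singular points: 3/4.


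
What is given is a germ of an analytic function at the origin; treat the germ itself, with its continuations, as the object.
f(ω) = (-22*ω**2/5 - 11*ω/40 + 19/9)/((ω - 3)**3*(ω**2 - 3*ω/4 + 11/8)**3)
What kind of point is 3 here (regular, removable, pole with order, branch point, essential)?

The denominator factor ω - 3 vanishes at 3 and appears to the power 3; the numerator there equals -13793/360, nonzero, and no other factor vanishes.
Hence a pole whose order is the multiplicity, 3.

The point is a pole of order 3.


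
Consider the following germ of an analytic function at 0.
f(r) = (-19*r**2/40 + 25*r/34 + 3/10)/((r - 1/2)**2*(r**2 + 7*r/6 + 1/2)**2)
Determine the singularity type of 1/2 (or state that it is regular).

The point is a pole of order 2.

The denominator factor r - 1/2 vanishes at 1/2 and appears to the power 2; the numerator there equals 1493/2720, nonzero, and no other factor vanishes.
Hence a pole whose order is the multiplicity, 2.


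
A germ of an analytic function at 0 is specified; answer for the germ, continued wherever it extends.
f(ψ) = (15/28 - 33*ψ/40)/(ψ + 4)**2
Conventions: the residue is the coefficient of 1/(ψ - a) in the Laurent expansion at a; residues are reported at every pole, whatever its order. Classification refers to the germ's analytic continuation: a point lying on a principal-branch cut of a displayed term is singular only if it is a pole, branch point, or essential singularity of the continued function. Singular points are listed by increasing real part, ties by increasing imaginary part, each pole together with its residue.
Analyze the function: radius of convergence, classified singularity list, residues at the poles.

Radius of convergence at 0: 4.
At -4: a pole of order 2; residue -33/40.

Denominator factor (ψ + 4)^2: pole of order 2 at -4, modulus 4.
The radius of convergence is the smallest modulus among the singular points: 4.
At the order-2 pole -4 set g(ψ) = (ψ - (-4))^2*f(ψ) = 15/28 - 33*ψ/40.
Order-2 pole: residue = g'(a); g'(-4) = -33/40, so the residue is -33/40.
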